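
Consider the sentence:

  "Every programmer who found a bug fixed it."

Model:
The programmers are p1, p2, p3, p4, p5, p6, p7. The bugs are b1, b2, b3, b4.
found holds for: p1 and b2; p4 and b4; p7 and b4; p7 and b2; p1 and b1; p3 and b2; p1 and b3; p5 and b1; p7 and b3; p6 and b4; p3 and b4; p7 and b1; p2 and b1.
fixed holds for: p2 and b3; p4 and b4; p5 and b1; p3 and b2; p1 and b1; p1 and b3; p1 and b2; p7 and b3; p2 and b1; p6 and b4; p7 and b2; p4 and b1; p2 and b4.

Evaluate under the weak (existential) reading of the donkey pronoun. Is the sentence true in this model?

True

"it" takes "a bug" as antecedent — a donkey pronoun bound across the clause boundary.
Weak reading: every programmer p with some found-bug has at least one found-bug b such that fixed(p,b).
Per programmer: p1:✓  p2:✓  p3:✓  p4:✓  p5:✓  p6:✓  p7:✓
Every programmer in the restrictor has a witness.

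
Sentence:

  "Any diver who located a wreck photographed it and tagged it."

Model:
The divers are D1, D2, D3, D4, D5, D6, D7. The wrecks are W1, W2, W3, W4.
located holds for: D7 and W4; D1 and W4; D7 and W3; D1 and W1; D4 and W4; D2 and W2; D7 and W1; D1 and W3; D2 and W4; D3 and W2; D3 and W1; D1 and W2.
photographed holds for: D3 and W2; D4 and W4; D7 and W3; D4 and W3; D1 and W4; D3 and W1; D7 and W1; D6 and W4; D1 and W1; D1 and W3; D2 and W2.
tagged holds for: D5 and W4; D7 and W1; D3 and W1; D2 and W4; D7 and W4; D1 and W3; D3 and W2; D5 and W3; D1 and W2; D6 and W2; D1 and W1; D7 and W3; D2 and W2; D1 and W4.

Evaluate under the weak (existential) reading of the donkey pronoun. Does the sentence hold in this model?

False

"it" takes "a wreck" as antecedent — a donkey pronoun bound across the clause boundary.
Weak reading: every diver d with some located-wreck has at least one located-wreck w such that photographed(d,w) ∧ tagged(d,w).
Per diver: D1:✓  D2:✓  D3:✓  D4:✗  D7:✓
D4 has no witness among its located-wrecks.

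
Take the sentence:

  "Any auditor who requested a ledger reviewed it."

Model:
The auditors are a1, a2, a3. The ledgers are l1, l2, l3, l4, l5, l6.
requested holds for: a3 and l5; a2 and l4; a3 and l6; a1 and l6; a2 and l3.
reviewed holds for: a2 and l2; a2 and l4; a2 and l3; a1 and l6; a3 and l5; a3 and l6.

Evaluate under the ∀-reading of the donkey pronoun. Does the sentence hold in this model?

"it" takes "a ledger" as antecedent — a donkey pronoun bound across the clause boundary.
Strong reading: for every (a,l) with requested(a,l), reviewed(a,l).
Restrictor pairs: (a1,l6) ✓  (a2,l3) ✓  (a2,l4) ✓  (a3,l5) ✓  (a3,l6) ✓
Every restrictor pair satisfies the scope.

True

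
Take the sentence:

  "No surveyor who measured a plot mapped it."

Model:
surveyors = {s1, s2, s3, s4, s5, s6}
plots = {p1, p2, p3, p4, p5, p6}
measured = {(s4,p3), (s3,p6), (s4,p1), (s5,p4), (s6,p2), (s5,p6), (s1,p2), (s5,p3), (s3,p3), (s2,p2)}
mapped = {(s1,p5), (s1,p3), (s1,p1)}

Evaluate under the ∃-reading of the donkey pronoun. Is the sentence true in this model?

"it" takes "a plot" as antecedent — a donkey pronoun bound across the clause boundary.
Truth condition: for no (s,p) with measured(s,p) does mapped(s,p) hold.
Restrictor pairs — does the scope hold? (s1,p2):fails  (s2,p2):fails  (s3,p3):fails  (s3,p6):fails  (s4,p1):fails  (s4,p3):fails  (s5,p3):fails  (s5,p4):fails  (s5,p6):fails  (s6,p2):fails
Scope holds for no restrictor pair, so the sentence is true.

True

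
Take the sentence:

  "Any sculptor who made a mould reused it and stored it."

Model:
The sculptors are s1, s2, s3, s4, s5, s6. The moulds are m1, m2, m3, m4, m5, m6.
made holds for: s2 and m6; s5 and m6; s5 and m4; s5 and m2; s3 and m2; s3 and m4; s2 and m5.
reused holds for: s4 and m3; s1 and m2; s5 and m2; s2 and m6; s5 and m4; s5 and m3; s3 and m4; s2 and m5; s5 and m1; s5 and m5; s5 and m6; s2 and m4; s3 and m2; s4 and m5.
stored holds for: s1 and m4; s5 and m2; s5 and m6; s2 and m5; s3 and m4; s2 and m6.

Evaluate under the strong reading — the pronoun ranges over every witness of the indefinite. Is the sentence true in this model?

"it" takes "a mould" as antecedent — a donkey pronoun bound across the clause boundary.
Strong reading: for every (s,m) with made(s,m), reused(s,m) ∧ stored(s,m).
Restrictor pairs: (s2,m5) ✓  (s2,m6) ✓  (s3,m2) ✗  (s3,m4) ✓  (s5,m2) ✓  (s5,m4) ✗  (s5,m6) ✓
Counterexample: (s3,m2) is in made but fails the scope.

False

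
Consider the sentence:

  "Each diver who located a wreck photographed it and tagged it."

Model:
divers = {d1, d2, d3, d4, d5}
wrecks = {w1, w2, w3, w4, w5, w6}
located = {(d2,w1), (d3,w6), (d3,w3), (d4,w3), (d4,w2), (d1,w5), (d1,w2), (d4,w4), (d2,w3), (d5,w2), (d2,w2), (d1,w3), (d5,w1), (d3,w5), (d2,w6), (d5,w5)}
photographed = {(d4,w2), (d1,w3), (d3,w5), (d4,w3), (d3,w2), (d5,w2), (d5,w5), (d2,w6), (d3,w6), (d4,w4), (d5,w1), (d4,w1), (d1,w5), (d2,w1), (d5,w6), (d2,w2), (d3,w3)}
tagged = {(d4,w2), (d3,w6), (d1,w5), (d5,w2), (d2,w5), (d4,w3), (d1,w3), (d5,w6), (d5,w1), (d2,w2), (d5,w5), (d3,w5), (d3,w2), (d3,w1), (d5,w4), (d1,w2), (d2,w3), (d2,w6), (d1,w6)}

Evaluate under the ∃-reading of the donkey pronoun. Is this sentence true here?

"it" takes "a wreck" as antecedent — a donkey pronoun bound across the clause boundary.
Weak reading: every diver d with some located-wreck has at least one located-wreck w such that photographed(d,w) ∧ tagged(d,w).
Per diver: d1:✓  d2:✓  d3:✓  d4:✓  d5:✓
Every diver in the restrictor has a witness.

True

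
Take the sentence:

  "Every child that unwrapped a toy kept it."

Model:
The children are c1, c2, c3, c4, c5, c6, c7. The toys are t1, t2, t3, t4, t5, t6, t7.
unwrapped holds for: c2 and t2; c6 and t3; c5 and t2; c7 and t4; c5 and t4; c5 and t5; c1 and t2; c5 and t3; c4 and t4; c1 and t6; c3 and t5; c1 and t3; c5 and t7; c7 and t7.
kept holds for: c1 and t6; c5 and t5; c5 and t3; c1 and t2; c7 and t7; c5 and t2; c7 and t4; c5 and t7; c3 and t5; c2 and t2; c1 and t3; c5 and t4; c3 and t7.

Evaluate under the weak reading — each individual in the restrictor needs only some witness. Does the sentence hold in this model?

False

"it" takes "a toy" as antecedent — a donkey pronoun bound across the clause boundary.
Weak reading: every child c with some unwrapped-toy has at least one unwrapped-toy t such that kept(c,t).
Per child: c1:✓  c2:✓  c3:✓  c4:✗  c5:✓  c6:✗  c7:✓
c4 has no witness among its unwrapped-toys.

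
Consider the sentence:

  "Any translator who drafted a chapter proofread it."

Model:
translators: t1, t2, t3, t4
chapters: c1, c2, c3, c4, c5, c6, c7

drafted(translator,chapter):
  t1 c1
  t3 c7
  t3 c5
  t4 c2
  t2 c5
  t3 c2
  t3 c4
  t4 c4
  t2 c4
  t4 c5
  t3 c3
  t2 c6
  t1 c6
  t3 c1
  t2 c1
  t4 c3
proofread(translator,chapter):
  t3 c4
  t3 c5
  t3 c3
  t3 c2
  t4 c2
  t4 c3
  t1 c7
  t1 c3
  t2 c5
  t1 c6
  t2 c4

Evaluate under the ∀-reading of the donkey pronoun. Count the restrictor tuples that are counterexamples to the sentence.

7

"it" takes "a chapter" as antecedent — a donkey pronoun bound across the clause boundary.
Strong reading: for every (t,c) with drafted(t,c), proofread(t,c).
Restrictor pairs: (t1,c1) ✗  (t1,c6) ✓  (t2,c1) ✗  (t2,c4) ✓  (t2,c5) ✓  (t2,c6) ✗  (t3,c1) ✗  (t3,c2) ✓  (t3,c3) ✓  (t3,c4) ✓  (t3,c5) ✓  (t3,c7) ✗  (t4,c2) ✓  (t4,c3) ✓  (t4,c4) ✗  (t4,c5) ✗
Counterexamples (restrictor pairs failing the scope): 7.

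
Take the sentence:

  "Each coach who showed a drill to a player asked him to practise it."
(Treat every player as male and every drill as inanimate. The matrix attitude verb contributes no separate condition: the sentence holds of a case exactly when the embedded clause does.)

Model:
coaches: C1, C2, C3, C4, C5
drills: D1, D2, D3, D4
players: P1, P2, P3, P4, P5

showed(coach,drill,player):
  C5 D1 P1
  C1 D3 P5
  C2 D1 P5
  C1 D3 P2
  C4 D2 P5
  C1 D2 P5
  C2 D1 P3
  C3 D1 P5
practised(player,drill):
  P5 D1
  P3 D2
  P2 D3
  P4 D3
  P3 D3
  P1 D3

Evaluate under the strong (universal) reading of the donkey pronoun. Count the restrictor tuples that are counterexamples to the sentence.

5

"him" takes "a player" as antecedent and "it" takes "a drill"; both are donkey pronouns co-varying with the restrictor.
Strong reading: for every (c,d,p) with showed(c,d,p), practised(p,d).
Restrictor triples: (C1,D2,P5)→practised(P5,D2) ✗  (C1,D3,P2)→practised(P2,D3) ✓  (C1,D3,P5)→practised(P5,D3) ✗  (C2,D1,P3)→practised(P3,D1) ✗  (C2,D1,P5)→practised(P5,D1) ✓  (C3,D1,P5)→practised(P5,D1) ✓  (C4,D2,P5)→practised(P5,D2) ✗  (C5,D1,P1)→practised(P1,D1) ✗
Counterexamples (restrictor triples failing the scope): 5.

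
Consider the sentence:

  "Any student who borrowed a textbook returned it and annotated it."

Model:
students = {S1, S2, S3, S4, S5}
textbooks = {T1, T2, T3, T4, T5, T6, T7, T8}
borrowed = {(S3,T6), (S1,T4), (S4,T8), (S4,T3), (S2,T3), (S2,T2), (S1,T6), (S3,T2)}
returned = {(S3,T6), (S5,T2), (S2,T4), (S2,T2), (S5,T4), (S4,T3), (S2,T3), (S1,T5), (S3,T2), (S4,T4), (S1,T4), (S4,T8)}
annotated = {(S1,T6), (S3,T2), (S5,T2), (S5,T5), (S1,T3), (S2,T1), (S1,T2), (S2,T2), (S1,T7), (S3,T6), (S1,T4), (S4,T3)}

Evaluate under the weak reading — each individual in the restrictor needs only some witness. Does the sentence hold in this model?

True

"it" takes "a textbook" as antecedent — a donkey pronoun bound across the clause boundary.
Weak reading: every student s with some borrowed-textbook has at least one borrowed-textbook t such that returned(s,t) ∧ annotated(s,t).
Per student: S1:✓  S2:✓  S3:✓  S4:✓
Every student in the restrictor has a witness.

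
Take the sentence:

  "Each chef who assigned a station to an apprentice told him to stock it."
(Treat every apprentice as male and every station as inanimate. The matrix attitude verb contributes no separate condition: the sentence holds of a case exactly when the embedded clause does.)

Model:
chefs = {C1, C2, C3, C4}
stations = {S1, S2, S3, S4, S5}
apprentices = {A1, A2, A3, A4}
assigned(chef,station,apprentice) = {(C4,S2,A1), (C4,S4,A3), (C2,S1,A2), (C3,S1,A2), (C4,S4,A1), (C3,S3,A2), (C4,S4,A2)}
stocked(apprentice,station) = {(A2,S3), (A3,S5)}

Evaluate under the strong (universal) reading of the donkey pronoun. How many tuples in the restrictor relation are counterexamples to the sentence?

6

"him" takes "an apprentice" as antecedent and "it" takes "a station"; both are donkey pronouns co-varying with the restrictor.
Strong reading: for every (c,s,a) with assigned(c,s,a), stocked(a,s).
Restrictor triples: (C2,S1,A2)→stocked(A2,S1) ✗  (C3,S1,A2)→stocked(A2,S1) ✗  (C3,S3,A2)→stocked(A2,S3) ✓  (C4,S2,A1)→stocked(A1,S2) ✗  (C4,S4,A1)→stocked(A1,S4) ✗  (C4,S4,A2)→stocked(A2,S4) ✗  (C4,S4,A3)→stocked(A3,S4) ✗
Counterexamples (restrictor triples failing the scope): 6.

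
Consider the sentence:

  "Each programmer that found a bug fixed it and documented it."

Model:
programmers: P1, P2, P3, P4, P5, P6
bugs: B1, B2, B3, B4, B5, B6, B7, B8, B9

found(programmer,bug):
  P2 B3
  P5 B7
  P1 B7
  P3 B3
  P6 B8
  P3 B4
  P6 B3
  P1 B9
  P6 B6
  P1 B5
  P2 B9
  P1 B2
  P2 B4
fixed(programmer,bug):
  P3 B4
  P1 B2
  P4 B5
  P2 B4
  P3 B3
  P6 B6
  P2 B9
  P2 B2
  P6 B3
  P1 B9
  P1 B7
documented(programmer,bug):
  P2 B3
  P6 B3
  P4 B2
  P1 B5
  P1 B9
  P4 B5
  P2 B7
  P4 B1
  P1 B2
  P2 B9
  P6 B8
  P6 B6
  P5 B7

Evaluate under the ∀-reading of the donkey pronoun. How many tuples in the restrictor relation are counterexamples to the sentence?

"it" takes "a bug" as antecedent — a donkey pronoun bound across the clause boundary.
Strong reading: for every (p,b) with found(p,b), fixed(p,b) ∧ documented(p,b).
Restrictor pairs: (P1,B2) ✓  (P1,B5) ✗  (P1,B7) ✗  (P1,B9) ✓  (P2,B3) ✗  (P2,B4) ✗  (P2,B9) ✓  (P3,B3) ✗  (P3,B4) ✗  (P5,B7) ✗  (P6,B3) ✓  (P6,B6) ✓  (P6,B8) ✗
Counterexamples (restrictor pairs failing the scope): 8.

8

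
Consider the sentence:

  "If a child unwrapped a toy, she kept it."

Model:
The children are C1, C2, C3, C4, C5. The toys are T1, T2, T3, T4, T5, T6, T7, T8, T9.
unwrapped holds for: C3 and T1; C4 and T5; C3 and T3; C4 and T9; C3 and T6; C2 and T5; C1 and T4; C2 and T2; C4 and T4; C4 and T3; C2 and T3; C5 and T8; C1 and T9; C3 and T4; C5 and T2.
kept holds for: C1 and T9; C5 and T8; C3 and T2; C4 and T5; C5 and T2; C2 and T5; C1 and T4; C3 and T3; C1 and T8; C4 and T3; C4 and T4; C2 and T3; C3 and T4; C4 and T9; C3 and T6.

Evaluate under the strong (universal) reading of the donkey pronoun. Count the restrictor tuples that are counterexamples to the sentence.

"it" takes "a toy" as antecedent — a donkey pronoun bound across the clause boundary.
Strong reading: for every (c,t) with unwrapped(c,t), kept(c,t).
Restrictor pairs: (C1,T4) ✓  (C1,T9) ✓  (C2,T2) ✗  (C2,T3) ✓  (C2,T5) ✓  (C3,T1) ✗  (C3,T3) ✓  (C3,T4) ✓  (C3,T6) ✓  (C4,T3) ✓  (C4,T4) ✓  (C4,T5) ✓  (C4,T9) ✓  (C5,T2) ✓  (C5,T8) ✓
Counterexamples (restrictor pairs failing the scope): 2.

2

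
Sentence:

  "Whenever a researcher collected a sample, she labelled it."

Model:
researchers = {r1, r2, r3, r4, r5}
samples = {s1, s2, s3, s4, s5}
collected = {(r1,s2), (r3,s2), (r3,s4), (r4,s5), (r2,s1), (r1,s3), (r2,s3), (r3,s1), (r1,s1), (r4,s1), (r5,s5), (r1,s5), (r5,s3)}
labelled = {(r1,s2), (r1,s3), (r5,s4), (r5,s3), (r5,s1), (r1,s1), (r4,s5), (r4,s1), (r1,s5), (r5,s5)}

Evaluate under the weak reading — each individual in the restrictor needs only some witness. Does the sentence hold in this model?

"it" takes "a sample" as antecedent — a donkey pronoun bound across the clause boundary.
Weak reading: every researcher r with some collected-sample has at least one collected-sample s such that labelled(r,s).
Per researcher: r1:✓  r2:✗  r3:✗  r4:✓  r5:✓
r2 has no witness among its collected-samples.

False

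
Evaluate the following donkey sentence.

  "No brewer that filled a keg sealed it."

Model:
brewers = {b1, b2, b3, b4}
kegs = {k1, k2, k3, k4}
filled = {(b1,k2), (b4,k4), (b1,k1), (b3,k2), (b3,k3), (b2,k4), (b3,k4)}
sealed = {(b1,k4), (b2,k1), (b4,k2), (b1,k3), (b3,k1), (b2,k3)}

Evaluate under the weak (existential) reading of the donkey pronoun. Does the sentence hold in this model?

"it" takes "a keg" as antecedent — a donkey pronoun bound across the clause boundary.
Truth condition: for no (b,k) with filled(b,k) does sealed(b,k) hold.
Restrictor pairs — does the scope hold? (b1,k1):fails  (b1,k2):fails  (b2,k4):fails  (b3,k2):fails  (b3,k3):fails  (b3,k4):fails  (b4,k4):fails
Scope holds for no restrictor pair, so the sentence is true.

True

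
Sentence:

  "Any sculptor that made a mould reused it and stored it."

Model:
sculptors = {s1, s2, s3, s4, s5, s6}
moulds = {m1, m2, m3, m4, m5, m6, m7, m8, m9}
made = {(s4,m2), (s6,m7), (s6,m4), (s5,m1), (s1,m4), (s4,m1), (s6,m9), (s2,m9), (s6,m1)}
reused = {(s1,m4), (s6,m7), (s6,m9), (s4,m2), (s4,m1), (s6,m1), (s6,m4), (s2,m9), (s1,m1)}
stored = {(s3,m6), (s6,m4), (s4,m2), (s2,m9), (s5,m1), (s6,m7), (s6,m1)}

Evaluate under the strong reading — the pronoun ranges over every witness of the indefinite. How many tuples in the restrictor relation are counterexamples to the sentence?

"it" takes "a mould" as antecedent — a donkey pronoun bound across the clause boundary.
Strong reading: for every (s,m) with made(s,m), reused(s,m) ∧ stored(s,m).
Restrictor pairs: (s1,m4) ✗  (s2,m9) ✓  (s4,m1) ✗  (s4,m2) ✓  (s5,m1) ✗  (s6,m1) ✓  (s6,m4) ✓  (s6,m7) ✓  (s6,m9) ✗
Counterexamples (restrictor pairs failing the scope): 4.

4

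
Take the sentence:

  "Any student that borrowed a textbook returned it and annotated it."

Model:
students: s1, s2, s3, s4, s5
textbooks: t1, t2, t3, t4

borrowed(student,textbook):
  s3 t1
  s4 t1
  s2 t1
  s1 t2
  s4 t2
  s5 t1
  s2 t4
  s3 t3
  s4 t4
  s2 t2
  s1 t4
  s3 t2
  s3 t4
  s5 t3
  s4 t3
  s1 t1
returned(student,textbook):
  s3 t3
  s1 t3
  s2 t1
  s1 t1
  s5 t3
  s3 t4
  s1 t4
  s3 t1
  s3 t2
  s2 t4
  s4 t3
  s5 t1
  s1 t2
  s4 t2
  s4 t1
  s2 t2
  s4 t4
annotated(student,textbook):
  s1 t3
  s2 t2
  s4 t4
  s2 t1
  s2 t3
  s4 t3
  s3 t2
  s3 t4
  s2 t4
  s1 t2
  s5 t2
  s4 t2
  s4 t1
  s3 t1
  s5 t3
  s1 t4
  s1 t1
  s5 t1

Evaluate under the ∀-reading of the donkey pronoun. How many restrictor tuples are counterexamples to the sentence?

1

"it" takes "a textbook" as antecedent — a donkey pronoun bound across the clause boundary.
Strong reading: for every (s,t) with borrowed(s,t), returned(s,t) ∧ annotated(s,t).
Restrictor pairs: (s1,t1) ✓  (s1,t2) ✓  (s1,t4) ✓  (s2,t1) ✓  (s2,t2) ✓  (s2,t4) ✓  (s3,t1) ✓  (s3,t2) ✓  (s3,t3) ✗  (s3,t4) ✓  (s4,t1) ✓  (s4,t2) ✓  (s4,t3) ✓  (s4,t4) ✓  (s5,t1) ✓  (s5,t3) ✓
Counterexamples (restrictor pairs failing the scope): 1.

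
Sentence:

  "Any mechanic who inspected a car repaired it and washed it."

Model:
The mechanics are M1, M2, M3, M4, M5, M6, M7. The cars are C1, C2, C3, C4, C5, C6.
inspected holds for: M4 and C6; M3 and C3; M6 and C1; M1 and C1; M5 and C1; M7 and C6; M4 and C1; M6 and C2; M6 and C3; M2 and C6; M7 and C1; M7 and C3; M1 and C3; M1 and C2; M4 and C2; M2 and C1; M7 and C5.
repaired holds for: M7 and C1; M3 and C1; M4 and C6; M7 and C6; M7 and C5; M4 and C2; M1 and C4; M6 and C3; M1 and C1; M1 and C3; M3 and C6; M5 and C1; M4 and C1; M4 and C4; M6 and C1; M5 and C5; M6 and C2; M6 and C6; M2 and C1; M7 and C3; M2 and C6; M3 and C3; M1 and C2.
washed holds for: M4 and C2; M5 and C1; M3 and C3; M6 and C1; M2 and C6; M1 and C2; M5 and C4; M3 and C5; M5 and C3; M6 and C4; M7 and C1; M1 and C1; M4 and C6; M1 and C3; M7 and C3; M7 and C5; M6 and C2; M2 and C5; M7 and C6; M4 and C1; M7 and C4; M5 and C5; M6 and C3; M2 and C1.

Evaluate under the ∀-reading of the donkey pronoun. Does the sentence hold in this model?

"it" takes "a car" as antecedent — a donkey pronoun bound across the clause boundary.
Strong reading: for every (m,c) with inspected(m,c), repaired(m,c) ∧ washed(m,c).
Restrictor pairs: (M1,C1) ✓  (M1,C2) ✓  (M1,C3) ✓  (M2,C1) ✓  (M2,C6) ✓  (M3,C3) ✓  (M4,C1) ✓  (M4,C2) ✓  (M4,C6) ✓  (M5,C1) ✓  (M6,C1) ✓  (M6,C2) ✓  (M6,C3) ✓  (M7,C1) ✓  (M7,C3) ✓  (M7,C5) ✓  (M7,C6) ✓
Every restrictor pair satisfies the scope.

True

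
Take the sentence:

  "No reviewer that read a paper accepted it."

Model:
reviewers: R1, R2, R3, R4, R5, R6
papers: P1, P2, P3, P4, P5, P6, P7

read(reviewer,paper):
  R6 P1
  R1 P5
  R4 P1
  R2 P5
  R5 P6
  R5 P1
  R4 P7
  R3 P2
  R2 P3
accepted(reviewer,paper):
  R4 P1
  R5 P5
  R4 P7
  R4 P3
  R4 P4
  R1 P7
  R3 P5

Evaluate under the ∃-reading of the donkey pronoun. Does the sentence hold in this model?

False

"it" takes "a paper" as antecedent — a donkey pronoun bound across the clause boundary.
Truth condition: for no (r,p) with read(r,p) does accepted(r,p) hold.
Restrictor pairs — does the scope hold? (R1,P5):fails  (R2,P3):fails  (R2,P5):fails  (R3,P2):fails  (R4,P1):holds  (R4,P7):holds  (R5,P1):fails  (R5,P6):fails  (R6,P1):fails
Scope holds for 2 pair(s), so the sentence is false.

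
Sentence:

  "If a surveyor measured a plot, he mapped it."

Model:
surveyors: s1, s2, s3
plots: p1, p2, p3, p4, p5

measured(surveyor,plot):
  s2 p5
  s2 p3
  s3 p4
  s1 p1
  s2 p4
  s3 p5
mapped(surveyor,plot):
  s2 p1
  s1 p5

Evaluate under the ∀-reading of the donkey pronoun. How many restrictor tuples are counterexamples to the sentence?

6

"it" takes "a plot" as antecedent — a donkey pronoun bound across the clause boundary.
Strong reading: for every (s,p) with measured(s,p), mapped(s,p).
Restrictor pairs: (s1,p1) ✗  (s2,p3) ✗  (s2,p4) ✗  (s2,p5) ✗  (s3,p4) ✗  (s3,p5) ✗
Counterexamples (restrictor pairs failing the scope): 6.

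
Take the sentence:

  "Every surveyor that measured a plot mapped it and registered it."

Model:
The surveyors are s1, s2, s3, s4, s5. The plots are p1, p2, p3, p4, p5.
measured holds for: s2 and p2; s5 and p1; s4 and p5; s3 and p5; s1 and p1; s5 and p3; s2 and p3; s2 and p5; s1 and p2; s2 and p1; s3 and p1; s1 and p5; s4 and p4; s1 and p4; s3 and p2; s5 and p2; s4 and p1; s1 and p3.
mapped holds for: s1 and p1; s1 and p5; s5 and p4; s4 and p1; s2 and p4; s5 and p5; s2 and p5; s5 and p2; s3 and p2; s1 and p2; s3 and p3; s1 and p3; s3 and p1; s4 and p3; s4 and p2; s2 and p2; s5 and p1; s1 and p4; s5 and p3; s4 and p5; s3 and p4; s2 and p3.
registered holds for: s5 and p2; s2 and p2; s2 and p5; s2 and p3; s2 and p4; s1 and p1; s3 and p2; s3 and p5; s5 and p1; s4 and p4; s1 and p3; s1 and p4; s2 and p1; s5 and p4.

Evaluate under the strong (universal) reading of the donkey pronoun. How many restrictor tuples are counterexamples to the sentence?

9

"it" takes "a plot" as antecedent — a donkey pronoun bound across the clause boundary.
Strong reading: for every (s,p) with measured(s,p), mapped(s,p) ∧ registered(s,p).
Restrictor pairs: (s1,p1) ✓  (s1,p2) ✗  (s1,p3) ✓  (s1,p4) ✓  (s1,p5) ✗  (s2,p1) ✗  (s2,p2) ✓  (s2,p3) ✓  (s2,p5) ✓  (s3,p1) ✗  (s3,p2) ✓  (s3,p5) ✗  (s4,p1) ✗  (s4,p4) ✗  (s4,p5) ✗  (s5,p1) ✓  (s5,p2) ✓  (s5,p3) ✗
Counterexamples (restrictor pairs failing the scope): 9.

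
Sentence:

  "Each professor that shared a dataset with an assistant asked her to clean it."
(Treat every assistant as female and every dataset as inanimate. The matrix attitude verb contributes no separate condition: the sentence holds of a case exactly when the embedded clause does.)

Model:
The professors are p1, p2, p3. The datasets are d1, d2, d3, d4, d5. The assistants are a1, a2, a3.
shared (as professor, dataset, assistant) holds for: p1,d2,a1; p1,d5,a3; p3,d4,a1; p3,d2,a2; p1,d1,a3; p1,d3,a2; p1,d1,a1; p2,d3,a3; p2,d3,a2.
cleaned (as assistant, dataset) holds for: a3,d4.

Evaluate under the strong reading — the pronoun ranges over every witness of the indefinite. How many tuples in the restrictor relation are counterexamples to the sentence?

"her" takes "an assistant" as antecedent and "it" takes "a dataset"; both are donkey pronouns co-varying with the restrictor.
Strong reading: for every (p,d,a) with shared(p,d,a), cleaned(a,d).
Restrictor triples: (p1,d1,a1)→cleaned(a1,d1) ✗  (p1,d1,a3)→cleaned(a3,d1) ✗  (p1,d2,a1)→cleaned(a1,d2) ✗  (p1,d3,a2)→cleaned(a2,d3) ✗  (p1,d5,a3)→cleaned(a3,d5) ✗  (p2,d3,a2)→cleaned(a2,d3) ✗  (p2,d3,a3)→cleaned(a3,d3) ✗  (p3,d2,a2)→cleaned(a2,d2) ✗  (p3,d4,a1)→cleaned(a1,d4) ✗
Counterexamples (restrictor triples failing the scope): 9.

9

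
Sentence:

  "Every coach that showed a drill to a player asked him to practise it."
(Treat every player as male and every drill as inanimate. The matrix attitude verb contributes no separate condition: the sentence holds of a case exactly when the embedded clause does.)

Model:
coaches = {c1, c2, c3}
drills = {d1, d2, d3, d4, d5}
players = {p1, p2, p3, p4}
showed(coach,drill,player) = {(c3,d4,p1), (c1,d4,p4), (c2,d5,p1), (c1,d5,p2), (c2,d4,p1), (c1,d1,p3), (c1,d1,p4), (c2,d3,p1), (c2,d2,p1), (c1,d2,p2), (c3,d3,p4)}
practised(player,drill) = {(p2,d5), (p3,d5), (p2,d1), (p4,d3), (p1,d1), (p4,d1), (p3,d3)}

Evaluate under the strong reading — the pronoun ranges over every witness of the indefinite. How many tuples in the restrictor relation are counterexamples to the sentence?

8

"him" takes "a player" as antecedent and "it" takes "a drill"; both are donkey pronouns co-varying with the restrictor.
Strong reading: for every (c,d,p) with showed(c,d,p), practised(p,d).
Restrictor triples: (c1,d1,p3)→practised(p3,d1) ✗  (c1,d1,p4)→practised(p4,d1) ✓  (c1,d2,p2)→practised(p2,d2) ✗  (c1,d4,p4)→practised(p4,d4) ✗  (c1,d5,p2)→practised(p2,d5) ✓  (c2,d2,p1)→practised(p1,d2) ✗  (c2,d3,p1)→practised(p1,d3) ✗  (c2,d4,p1)→practised(p1,d4) ✗  (c2,d5,p1)→practised(p1,d5) ✗  (c3,d3,p4)→practised(p4,d3) ✓  (c3,d4,p1)→practised(p1,d4) ✗
Counterexamples (restrictor triples failing the scope): 8.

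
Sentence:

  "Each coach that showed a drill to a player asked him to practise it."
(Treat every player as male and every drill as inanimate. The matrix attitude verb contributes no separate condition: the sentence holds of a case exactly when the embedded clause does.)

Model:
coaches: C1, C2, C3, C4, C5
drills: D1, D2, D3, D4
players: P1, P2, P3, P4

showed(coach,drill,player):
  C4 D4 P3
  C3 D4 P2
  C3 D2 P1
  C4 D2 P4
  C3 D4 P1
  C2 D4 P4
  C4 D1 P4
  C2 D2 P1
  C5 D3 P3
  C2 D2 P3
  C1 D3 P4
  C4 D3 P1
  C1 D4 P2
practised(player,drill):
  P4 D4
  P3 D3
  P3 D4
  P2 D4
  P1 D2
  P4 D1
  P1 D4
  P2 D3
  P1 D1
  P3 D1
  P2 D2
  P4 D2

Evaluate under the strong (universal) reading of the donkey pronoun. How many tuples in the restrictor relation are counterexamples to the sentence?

"him" takes "a player" as antecedent and "it" takes "a drill"; both are donkey pronouns co-varying with the restrictor.
Strong reading: for every (c,d,p) with showed(c,d,p), practised(p,d).
Restrictor triples: (C1,D3,P4)→practised(P4,D3) ✗  (C1,D4,P2)→practised(P2,D4) ✓  (C2,D2,P1)→practised(P1,D2) ✓  (C2,D2,P3)→practised(P3,D2) ✗  (C2,D4,P4)→practised(P4,D4) ✓  (C3,D2,P1)→practised(P1,D2) ✓  (C3,D4,P1)→practised(P1,D4) ✓  (C3,D4,P2)→practised(P2,D4) ✓  (C4,D1,P4)→practised(P4,D1) ✓  (C4,D2,P4)→practised(P4,D2) ✓  (C4,D3,P1)→practised(P1,D3) ✗  (C4,D4,P3)→practised(P3,D4) ✓  (C5,D3,P3)→practised(P3,D3) ✓
Counterexamples (restrictor triples failing the scope): 3.

3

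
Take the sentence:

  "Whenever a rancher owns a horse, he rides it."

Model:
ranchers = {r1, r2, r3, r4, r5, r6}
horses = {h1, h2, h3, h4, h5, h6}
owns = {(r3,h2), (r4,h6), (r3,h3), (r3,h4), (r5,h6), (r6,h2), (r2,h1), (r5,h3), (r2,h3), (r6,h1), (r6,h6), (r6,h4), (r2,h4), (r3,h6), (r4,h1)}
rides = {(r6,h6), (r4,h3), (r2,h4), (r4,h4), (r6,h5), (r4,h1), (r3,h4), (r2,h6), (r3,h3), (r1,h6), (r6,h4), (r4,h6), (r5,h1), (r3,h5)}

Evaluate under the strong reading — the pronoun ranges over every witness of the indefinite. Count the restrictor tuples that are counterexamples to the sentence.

8

"it" takes "a horse" as antecedent — a donkey pronoun bound across the clause boundary.
Strong reading: for every (r,h) with owns(r,h), rides(r,h).
Restrictor pairs: (r2,h1) ✗  (r2,h3) ✗  (r2,h4) ✓  (r3,h2) ✗  (r3,h3) ✓  (r3,h4) ✓  (r3,h6) ✗  (r4,h1) ✓  (r4,h6) ✓  (r5,h3) ✗  (r5,h6) ✗  (r6,h1) ✗  (r6,h2) ✗  (r6,h4) ✓  (r6,h6) ✓
Counterexamples (restrictor pairs failing the scope): 8.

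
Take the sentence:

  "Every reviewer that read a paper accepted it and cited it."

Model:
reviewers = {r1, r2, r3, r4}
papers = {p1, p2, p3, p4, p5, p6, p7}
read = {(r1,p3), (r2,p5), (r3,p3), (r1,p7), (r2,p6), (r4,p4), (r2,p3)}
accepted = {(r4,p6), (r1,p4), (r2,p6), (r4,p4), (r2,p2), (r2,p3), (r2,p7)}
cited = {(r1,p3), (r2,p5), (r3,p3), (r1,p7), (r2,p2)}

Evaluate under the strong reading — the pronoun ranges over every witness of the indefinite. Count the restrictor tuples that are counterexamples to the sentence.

7

"it" takes "a paper" as antecedent — a donkey pronoun bound across the clause boundary.
Strong reading: for every (r,p) with read(r,p), accepted(r,p) ∧ cited(r,p).
Restrictor pairs: (r1,p3) ✗  (r1,p7) ✗  (r2,p3) ✗  (r2,p5) ✗  (r2,p6) ✗  (r3,p3) ✗  (r4,p4) ✗
Counterexamples (restrictor pairs failing the scope): 7.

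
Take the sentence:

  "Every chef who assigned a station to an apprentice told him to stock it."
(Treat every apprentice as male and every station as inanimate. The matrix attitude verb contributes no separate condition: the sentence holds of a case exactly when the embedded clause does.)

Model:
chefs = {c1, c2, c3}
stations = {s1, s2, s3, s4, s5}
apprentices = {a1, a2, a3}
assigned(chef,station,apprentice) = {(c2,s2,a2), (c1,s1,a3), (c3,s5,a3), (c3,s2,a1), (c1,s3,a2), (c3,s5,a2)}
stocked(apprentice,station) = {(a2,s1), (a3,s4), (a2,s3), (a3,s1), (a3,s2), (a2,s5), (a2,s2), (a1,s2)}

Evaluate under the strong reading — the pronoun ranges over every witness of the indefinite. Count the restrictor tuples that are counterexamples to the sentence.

"him" takes "an apprentice" as antecedent and "it" takes "a station"; both are donkey pronouns co-varying with the restrictor.
Strong reading: for every (c,s,a) with assigned(c,s,a), stocked(a,s).
Restrictor triples: (c1,s1,a3)→stocked(a3,s1) ✓  (c1,s3,a2)→stocked(a2,s3) ✓  (c2,s2,a2)→stocked(a2,s2) ✓  (c3,s2,a1)→stocked(a1,s2) ✓  (c3,s5,a2)→stocked(a2,s5) ✓  (c3,s5,a3)→stocked(a3,s5) ✗
Counterexamples (restrictor triples failing the scope): 1.

1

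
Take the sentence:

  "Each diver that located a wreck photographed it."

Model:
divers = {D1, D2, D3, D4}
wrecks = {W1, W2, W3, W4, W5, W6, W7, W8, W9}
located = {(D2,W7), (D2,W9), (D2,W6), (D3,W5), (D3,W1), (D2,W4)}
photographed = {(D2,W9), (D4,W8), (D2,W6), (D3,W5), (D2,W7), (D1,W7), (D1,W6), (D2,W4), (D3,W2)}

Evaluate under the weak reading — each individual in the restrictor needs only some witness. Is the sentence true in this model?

True

"it" takes "a wreck" as antecedent — a donkey pronoun bound across the clause boundary.
Weak reading: every diver d with some located-wreck has at least one located-wreck w such that photographed(d,w).
Per diver: D2:✓  D3:✓
Every diver in the restrictor has a witness.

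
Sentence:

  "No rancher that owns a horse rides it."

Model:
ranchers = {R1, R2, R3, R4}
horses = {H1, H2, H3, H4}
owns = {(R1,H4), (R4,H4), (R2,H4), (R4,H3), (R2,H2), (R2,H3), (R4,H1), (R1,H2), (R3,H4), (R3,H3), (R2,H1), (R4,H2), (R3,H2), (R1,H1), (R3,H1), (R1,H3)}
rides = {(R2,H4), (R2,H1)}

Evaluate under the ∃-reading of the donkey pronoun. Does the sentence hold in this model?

False

"it" takes "a horse" as antecedent — a donkey pronoun bound across the clause boundary.
Truth condition: for no (r,h) with owns(r,h) does rides(r,h) hold.
Restrictor pairs — does the scope hold? (R1,H1):fails  (R1,H2):fails  (R1,H3):fails  (R1,H4):fails  (R2,H1):holds  (R2,H2):fails  (R2,H3):fails  (R2,H4):holds  (R3,H1):fails  (R3,H2):fails  (R3,H3):fails  (R3,H4):fails  (R4,H1):fails  (R4,H2):fails  (R4,H3):fails  (R4,H4):fails
Scope holds for 2 pair(s), so the sentence is false.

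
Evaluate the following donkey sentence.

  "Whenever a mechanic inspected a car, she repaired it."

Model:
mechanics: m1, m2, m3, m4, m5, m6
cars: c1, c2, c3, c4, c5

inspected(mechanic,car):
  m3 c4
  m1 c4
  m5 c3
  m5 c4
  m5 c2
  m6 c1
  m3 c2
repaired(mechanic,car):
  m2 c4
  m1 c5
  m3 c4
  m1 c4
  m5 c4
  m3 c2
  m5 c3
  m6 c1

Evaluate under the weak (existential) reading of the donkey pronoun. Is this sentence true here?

True

"it" takes "a car" as antecedent — a donkey pronoun bound across the clause boundary.
Weak reading: every mechanic m with some inspected-car has at least one inspected-car c such that repaired(m,c).
Per mechanic: m1:✓  m3:✓  m5:✓  m6:✓
Every mechanic in the restrictor has a witness.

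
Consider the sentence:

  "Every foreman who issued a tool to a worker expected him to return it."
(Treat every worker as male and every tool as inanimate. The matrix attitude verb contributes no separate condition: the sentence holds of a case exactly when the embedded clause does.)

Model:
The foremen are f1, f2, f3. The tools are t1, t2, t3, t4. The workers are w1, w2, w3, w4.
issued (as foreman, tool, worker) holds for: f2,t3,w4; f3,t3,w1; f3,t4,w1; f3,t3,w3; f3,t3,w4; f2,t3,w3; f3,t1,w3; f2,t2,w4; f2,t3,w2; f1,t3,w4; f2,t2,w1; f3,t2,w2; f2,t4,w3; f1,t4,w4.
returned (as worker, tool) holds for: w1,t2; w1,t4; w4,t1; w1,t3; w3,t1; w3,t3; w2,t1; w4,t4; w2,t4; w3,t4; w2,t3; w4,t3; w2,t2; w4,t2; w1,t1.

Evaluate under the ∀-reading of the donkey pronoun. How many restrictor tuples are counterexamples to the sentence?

"him" takes "a worker" as antecedent and "it" takes "a tool"; both are donkey pronouns co-varying with the restrictor.
Strong reading: for every (f,t,w) with issued(f,t,w), returned(w,t).
Restrictor triples: (f1,t3,w4)→returned(w4,t3) ✓  (f1,t4,w4)→returned(w4,t4) ✓  (f2,t2,w1)→returned(w1,t2) ✓  (f2,t2,w4)→returned(w4,t2) ✓  (f2,t3,w2)→returned(w2,t3) ✓  (f2,t3,w3)→returned(w3,t3) ✓  (f2,t3,w4)→returned(w4,t3) ✓  (f2,t4,w3)→returned(w3,t4) ✓  (f3,t1,w3)→returned(w3,t1) ✓  (f3,t2,w2)→returned(w2,t2) ✓  (f3,t3,w1)→returned(w1,t3) ✓  (f3,t3,w3)→returned(w3,t3) ✓  (f3,t3,w4)→returned(w4,t3) ✓  (f3,t4,w1)→returned(w1,t4) ✓
Counterexamples (restrictor triples failing the scope): 0.

0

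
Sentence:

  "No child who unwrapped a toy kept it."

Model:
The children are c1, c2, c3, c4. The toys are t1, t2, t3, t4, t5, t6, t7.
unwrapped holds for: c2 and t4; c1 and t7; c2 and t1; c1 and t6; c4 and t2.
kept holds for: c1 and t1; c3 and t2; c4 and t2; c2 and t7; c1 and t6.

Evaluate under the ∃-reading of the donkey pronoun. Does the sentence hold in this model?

"it" takes "a toy" as antecedent — a donkey pronoun bound across the clause boundary.
Truth condition: for no (c,t) with unwrapped(c,t) does kept(c,t) hold.
Restrictor pairs — does the scope hold? (c1,t6):holds  (c1,t7):fails  (c2,t1):fails  (c2,t4):fails  (c4,t2):holds
Scope holds for 2 pair(s), so the sentence is false.

False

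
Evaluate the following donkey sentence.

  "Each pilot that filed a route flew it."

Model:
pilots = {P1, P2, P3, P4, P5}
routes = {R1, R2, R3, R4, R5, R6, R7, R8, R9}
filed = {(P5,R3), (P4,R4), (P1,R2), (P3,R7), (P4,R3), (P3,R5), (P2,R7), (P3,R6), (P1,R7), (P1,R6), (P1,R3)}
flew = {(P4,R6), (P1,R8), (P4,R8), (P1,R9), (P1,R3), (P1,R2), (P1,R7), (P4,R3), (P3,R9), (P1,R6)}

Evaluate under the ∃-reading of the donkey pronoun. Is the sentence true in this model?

False

"it" takes "a route" as antecedent — a donkey pronoun bound across the clause boundary.
Weak reading: every pilot p with some filed-route has at least one filed-route r such that flew(p,r).
Per pilot: P1:✓  P2:✗  P3:✗  P4:✓  P5:✗
P2 has no witness among its filed-routes.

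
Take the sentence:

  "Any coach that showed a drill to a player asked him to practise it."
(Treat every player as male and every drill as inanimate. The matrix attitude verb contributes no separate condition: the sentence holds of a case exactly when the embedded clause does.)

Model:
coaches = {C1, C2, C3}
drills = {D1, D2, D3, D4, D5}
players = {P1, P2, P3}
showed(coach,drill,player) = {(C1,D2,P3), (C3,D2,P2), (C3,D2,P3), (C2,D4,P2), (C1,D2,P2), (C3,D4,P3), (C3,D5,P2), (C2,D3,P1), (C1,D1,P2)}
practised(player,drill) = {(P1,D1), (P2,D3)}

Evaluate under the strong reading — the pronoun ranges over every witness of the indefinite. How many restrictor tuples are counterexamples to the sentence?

9

"him" takes "a player" as antecedent and "it" takes "a drill"; both are donkey pronouns co-varying with the restrictor.
Strong reading: for every (c,d,p) with showed(c,d,p), practised(p,d).
Restrictor triples: (C1,D1,P2)→practised(P2,D1) ✗  (C1,D2,P2)→practised(P2,D2) ✗  (C1,D2,P3)→practised(P3,D2) ✗  (C2,D3,P1)→practised(P1,D3) ✗  (C2,D4,P2)→practised(P2,D4) ✗  (C3,D2,P2)→practised(P2,D2) ✗  (C3,D2,P3)→practised(P3,D2) ✗  (C3,D4,P3)→practised(P3,D4) ✗  (C3,D5,P2)→practised(P2,D5) ✗
Counterexamples (restrictor triples failing the scope): 9.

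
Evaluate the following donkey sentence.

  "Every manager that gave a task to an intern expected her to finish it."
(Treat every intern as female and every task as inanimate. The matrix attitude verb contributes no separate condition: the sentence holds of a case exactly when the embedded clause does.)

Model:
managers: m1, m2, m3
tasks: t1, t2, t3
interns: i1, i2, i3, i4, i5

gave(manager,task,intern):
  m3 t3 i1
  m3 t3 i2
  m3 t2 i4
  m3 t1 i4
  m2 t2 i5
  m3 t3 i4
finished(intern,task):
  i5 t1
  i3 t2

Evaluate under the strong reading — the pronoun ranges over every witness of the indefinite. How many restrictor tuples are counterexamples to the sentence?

6

"her" takes "an intern" as antecedent and "it" takes "a task"; both are donkey pronouns co-varying with the restrictor.
Strong reading: for every (m,t,i) with gave(m,t,i), finished(i,t).
Restrictor triples: (m2,t2,i5)→finished(i5,t2) ✗  (m3,t1,i4)→finished(i4,t1) ✗  (m3,t2,i4)→finished(i4,t2) ✗  (m3,t3,i1)→finished(i1,t3) ✗  (m3,t3,i2)→finished(i2,t3) ✗  (m3,t3,i4)→finished(i4,t3) ✗
Counterexamples (restrictor triples failing the scope): 6.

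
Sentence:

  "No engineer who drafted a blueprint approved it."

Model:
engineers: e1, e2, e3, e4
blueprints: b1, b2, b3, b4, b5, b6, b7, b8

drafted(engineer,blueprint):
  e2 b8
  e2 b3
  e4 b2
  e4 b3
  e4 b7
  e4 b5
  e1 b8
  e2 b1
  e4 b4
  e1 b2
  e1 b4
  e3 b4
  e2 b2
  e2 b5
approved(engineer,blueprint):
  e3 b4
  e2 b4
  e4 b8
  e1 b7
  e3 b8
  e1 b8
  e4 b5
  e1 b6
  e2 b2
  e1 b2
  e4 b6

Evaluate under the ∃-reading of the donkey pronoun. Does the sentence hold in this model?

False

"it" takes "a blueprint" as antecedent — a donkey pronoun bound across the clause boundary.
Truth condition: for no (e,b) with drafted(e,b) does approved(e,b) hold.
Restrictor pairs — does the scope hold? (e1,b2):holds  (e1,b4):fails  (e1,b8):holds  (e2,b1):fails  (e2,b2):holds  (e2,b3):fails  (e2,b5):fails  (e2,b8):fails  (e3,b4):holds  (e4,b2):fails  (e4,b3):fails  (e4,b4):fails  (e4,b5):holds  (e4,b7):fails
Scope holds for 5 pair(s), so the sentence is false.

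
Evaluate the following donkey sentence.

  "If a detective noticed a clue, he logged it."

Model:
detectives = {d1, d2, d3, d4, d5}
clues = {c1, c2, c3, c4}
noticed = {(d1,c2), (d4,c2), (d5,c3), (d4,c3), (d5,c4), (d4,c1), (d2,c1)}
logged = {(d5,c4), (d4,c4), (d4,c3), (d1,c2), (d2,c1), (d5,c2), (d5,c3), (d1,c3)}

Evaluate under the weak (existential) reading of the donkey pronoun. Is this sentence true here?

"it" takes "a clue" as antecedent — a donkey pronoun bound across the clause boundary.
Weak reading: every detective d with some noticed-clue has at least one noticed-clue c such that logged(d,c).
Per detective: d1:✓  d2:✓  d4:✓  d5:✓
Every detective in the restrictor has a witness.

True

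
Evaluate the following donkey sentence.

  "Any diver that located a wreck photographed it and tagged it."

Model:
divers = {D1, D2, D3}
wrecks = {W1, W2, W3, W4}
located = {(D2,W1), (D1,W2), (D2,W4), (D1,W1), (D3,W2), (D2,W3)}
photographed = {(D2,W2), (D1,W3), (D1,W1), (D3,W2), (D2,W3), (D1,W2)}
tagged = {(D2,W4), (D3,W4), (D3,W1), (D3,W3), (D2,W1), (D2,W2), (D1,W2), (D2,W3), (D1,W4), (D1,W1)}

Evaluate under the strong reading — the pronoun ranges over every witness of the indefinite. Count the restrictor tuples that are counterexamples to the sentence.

"it" takes "a wreck" as antecedent — a donkey pronoun bound across the clause boundary.
Strong reading: for every (d,w) with located(d,w), photographed(d,w) ∧ tagged(d,w).
Restrictor pairs: (D1,W1) ✓  (D1,W2) ✓  (D2,W1) ✗  (D2,W3) ✓  (D2,W4) ✗  (D3,W2) ✗
Counterexamples (restrictor pairs failing the scope): 3.

3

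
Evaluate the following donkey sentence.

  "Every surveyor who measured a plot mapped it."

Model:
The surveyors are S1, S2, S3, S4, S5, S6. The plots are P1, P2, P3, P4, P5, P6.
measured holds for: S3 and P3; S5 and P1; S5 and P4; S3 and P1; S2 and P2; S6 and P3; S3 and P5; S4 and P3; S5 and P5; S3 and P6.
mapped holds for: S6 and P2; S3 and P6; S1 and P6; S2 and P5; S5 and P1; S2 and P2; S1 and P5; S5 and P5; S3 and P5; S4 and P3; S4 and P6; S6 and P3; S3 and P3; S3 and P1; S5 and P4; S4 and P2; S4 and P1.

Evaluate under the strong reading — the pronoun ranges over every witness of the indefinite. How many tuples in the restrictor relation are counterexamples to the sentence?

0

"it" takes "a plot" as antecedent — a donkey pronoun bound across the clause boundary.
Strong reading: for every (s,p) with measured(s,p), mapped(s,p).
Restrictor pairs: (S2,P2) ✓  (S3,P1) ✓  (S3,P3) ✓  (S3,P5) ✓  (S3,P6) ✓  (S4,P3) ✓  (S5,P1) ✓  (S5,P4) ✓  (S5,P5) ✓  (S6,P3) ✓
Counterexamples (restrictor pairs failing the scope): 0.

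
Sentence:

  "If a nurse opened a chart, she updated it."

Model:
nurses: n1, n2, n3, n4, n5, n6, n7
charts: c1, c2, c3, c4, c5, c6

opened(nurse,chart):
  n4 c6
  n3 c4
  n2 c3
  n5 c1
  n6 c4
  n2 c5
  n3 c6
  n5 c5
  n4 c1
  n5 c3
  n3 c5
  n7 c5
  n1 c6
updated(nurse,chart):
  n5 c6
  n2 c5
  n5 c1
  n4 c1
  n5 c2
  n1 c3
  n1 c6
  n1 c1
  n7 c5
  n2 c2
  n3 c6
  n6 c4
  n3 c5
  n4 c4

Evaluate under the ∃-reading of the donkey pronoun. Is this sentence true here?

"it" takes "a chart" as antecedent — a donkey pronoun bound across the clause boundary.
Weak reading: every nurse n with some opened-chart has at least one opened-chart c such that updated(n,c).
Per nurse: n1:✓  n2:✓  n3:✓  n4:✓  n5:✓  n6:✓  n7:✓
Every nurse in the restrictor has a witness.

True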